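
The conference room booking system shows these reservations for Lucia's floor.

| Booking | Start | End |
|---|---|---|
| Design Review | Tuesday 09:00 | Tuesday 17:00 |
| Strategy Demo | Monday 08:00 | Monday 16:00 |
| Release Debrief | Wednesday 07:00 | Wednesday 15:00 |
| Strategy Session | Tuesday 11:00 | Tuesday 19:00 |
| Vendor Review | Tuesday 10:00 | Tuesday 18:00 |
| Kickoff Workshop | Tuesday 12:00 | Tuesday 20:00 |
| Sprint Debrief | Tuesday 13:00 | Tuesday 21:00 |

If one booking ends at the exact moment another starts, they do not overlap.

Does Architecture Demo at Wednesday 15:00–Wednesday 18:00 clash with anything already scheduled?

Strategy Demo: ends Monday 16:00 at or before Architecture Demo starts Wednesday 15:00 → clear.
Design Review: ends Tuesday 17:00 at or before Architecture Demo starts Wednesday 15:00 → clear.
Vendor Review: ends Tuesday 18:00 at or before Architecture Demo starts Wednesday 15:00 → clear.
Strategy Session: ends Tuesday 19:00 at or before Architecture Demo starts Wednesday 15:00 → clear.
Kickoff Workshop: ends Tuesday 20:00 at or before Architecture Demo starts Wednesday 15:00 → clear.
Sprint Debrief: ends Tuesday 21:00 at or before Architecture Demo starts Wednesday 15:00 → clear.
Release Debrief: ends Wednesday 15:00 at or before Architecture Demo starts Wednesday 15:00 → clear.

No — it doesn't clash with anything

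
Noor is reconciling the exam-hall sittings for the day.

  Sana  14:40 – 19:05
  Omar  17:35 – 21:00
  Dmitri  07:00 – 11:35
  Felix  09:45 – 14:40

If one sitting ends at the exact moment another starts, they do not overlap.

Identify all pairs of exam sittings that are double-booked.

Sorted by start: Dmitri, Felix, Sana, Omar.
Felix starts before Dmitri ends → Dmitri and Felix overlap.
Sana starts after Dmitri ends; Dmitri is clear from here.
Sana starts exactly when Felix ends (back-to-back, no overlap); Felix is clear from here.
Omar starts before Sana ends → Sana and Omar overlap.

Dmitri & Felix, Omar & Sana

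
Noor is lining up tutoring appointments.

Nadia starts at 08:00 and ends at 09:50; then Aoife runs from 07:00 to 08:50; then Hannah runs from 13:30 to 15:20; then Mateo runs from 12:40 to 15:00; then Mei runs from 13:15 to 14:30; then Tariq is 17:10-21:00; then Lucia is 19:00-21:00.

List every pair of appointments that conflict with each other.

Aoife & Nadia, Hannah & Mateo, Hannah & Mei, Lucia & Tariq, Mateo & Mei

Sorted by start: Aoife, Nadia, Mateo, Mei, Hannah, Tariq, Lucia.
Nadia starts before Aoife ends → Aoife and Nadia overlap.
Mateo starts after Aoife ends, so nothing later overlaps Aoife either.
Mateo starts after Nadia ends, so nothing later overlaps Nadia either.
Mei starts before Mateo ends → Mateo and Mei overlap.
Hannah starts before Mateo ends → Mateo and Hannah overlap.
Tariq starts after Mateo ends, so nothing later overlaps Mateo either.
Hannah starts before Mei ends → Mei and Hannah overlap.
Tariq starts after Mei ends, so nothing later overlaps Mei either.
Tariq starts after Hannah ends, so nothing later overlaps Hannah either.
Lucia starts before Tariq ends → Tariq and Lucia overlap.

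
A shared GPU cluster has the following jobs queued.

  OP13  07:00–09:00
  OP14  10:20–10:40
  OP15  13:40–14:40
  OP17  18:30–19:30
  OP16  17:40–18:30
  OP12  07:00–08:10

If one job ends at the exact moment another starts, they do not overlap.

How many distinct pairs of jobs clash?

Sorted by start: OP12, OP13, OP14, OP15, OP16, OP17.
OP13 starts before OP12 ends → OP12 and OP13 overlap.
OP14 starts after OP12 ends, so OP12 has no further overlaps.
OP14 starts after OP13 ends, so OP13 has no further overlaps.
OP15 starts after OP14 ends, so OP14 has no further overlaps.
OP16 starts after OP15 ends, so OP15 has no further overlaps.
OP17 starts exactly when OP16 ends (back-to-back, no overlap).
Overlapping pairs: OP12 & OP13 — 1 in total.

1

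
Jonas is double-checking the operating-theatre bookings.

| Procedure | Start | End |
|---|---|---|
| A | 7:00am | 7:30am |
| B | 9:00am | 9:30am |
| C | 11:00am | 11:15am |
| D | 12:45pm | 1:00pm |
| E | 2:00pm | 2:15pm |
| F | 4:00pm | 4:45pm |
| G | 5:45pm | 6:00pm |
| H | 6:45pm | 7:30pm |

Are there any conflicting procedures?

No

Two intervals overlap when each starts before the other ends.
Sorted by start: A, B, C, D, E, F, G, H.
B starts after A ends; A is clear from here.
C starts after B ends; B is clear from here.
D starts after C ends; C is clear from here.
E starts after D ends; D is clear from here.
F starts after E ends; E is clear from here.
G starts after F ends; F is clear from here.
H starts after G ends.
Every pair is clear; the schedule has no overlaps.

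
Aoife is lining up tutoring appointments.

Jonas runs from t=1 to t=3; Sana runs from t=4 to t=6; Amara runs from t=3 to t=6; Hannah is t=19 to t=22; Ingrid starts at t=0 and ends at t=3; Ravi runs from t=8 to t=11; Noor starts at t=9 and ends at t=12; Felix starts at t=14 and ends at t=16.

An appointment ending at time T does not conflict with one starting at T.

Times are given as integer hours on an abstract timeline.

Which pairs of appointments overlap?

Amara & Sana, Ingrid & Jonas, Noor & Ravi

Sorted by start: Ingrid, Jonas, Amara, Sana, Ravi, Noor, Felix, Hannah.
Jonas starts before Ingrid ends → Ingrid and Jonas overlap.
Amara starts exactly when Ingrid ends (back-to-back, no overlap) — done with Ingrid.
Amara starts exactly when Jonas ends (back-to-back, no overlap) — done with Jonas.
Sana starts before Amara ends → Amara and Sana overlap.
Ravi starts after Amara ends — done with Amara.
Ravi starts after Sana ends — done with Sana.
Noor starts before Ravi ends → Ravi and Noor overlap.
Felix starts after Ravi ends — done with Ravi.
Felix starts after Noor ends — done with Noor.
Hannah starts after Felix ends.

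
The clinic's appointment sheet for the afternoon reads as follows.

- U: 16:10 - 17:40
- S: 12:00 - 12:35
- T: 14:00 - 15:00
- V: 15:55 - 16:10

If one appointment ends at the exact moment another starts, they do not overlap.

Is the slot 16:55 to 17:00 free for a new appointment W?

No — it overlaps U

S: ends 12:35 at or before W starts 16:55 → clear.
T: ends 15:00 at or before W starts 16:55 → clear.
V: ends 16:10 at or before W starts 16:55 → clear.
U: starts 16:10 before W ends 17:00, and ends 17:40 after W starts 16:55 → overlap.
W overlaps U.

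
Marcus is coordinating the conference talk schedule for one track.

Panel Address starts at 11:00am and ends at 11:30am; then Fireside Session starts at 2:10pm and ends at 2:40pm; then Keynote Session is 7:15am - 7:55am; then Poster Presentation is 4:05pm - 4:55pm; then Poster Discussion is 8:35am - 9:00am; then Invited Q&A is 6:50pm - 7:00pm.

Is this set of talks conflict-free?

Sorted by start: Keynote Session, Poster Discussion, Panel Address, Fireside Session, Poster Presentation, Invited Q&A.
Poster Discussion starts after Keynote Session ends, so nothing later overlaps Keynote Session either.
Panel Address starts after Poster Discussion ends, so nothing later overlaps Poster Discussion either.
Fireside Session starts after Panel Address ends, so nothing later overlaps Panel Address either.
Poster Presentation starts after Fireside Session ends, so nothing later overlaps Fireside Session either.
Invited Q&A starts after Poster Presentation ends.
Every pair is clear; the schedule has no overlaps.

Yes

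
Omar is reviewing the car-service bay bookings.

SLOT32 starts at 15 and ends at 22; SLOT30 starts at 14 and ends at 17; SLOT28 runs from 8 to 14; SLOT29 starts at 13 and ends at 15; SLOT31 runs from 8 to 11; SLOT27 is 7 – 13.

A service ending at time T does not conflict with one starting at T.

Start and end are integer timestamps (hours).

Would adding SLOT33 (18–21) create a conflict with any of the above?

SLOT27: ends 13 at or before SLOT33 starts 18 → clear.
SLOT28: ends 14 at or before SLOT33 starts 18 → clear.
SLOT31: ends 11 at or before SLOT33 starts 18 → clear.
SLOT29: ends 15 at or before SLOT33 starts 18 → clear.
SLOT30: ends 17 at or before SLOT33 starts 18 → clear.
SLOT32: starts 15 before SLOT33 ends 21, and ends 22 after SLOT33 starts 18 → overlap.
SLOT33 overlaps SLOT32.

Yes — it overlaps SLOT32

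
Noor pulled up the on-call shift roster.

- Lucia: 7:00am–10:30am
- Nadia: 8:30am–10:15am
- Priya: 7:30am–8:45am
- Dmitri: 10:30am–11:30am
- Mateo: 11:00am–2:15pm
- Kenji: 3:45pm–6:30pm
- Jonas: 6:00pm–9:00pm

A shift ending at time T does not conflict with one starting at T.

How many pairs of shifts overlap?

5

Sorted by start: Lucia, Priya, Nadia, Dmitri, Mateo, Kenji, Jonas.
Priya starts before Lucia ends → Lucia and Priya overlap.
Nadia starts before Lucia ends → Lucia and Nadia overlap.
Dmitri starts exactly when Lucia ends (back-to-back, no overlap), so nothing later overlaps Lucia either.
Nadia starts before Priya ends → Priya and Nadia overlap.
Dmitri starts after Priya ends, so nothing later overlaps Priya either.
Dmitri starts after Nadia ends, so nothing later overlaps Nadia either.
Mateo starts before Dmitri ends → Dmitri and Mateo overlap.
Kenji starts after Dmitri ends, so nothing later overlaps Dmitri either.
Kenji starts after Mateo ends, so nothing later overlaps Mateo either.
Jonas starts before Kenji ends → Kenji and Jonas overlap.
Overlapping pairs: Dmitri & Mateo, Jonas & Kenji, Lucia & Nadia, Lucia & Priya, Nadia & Priya — 5 in total.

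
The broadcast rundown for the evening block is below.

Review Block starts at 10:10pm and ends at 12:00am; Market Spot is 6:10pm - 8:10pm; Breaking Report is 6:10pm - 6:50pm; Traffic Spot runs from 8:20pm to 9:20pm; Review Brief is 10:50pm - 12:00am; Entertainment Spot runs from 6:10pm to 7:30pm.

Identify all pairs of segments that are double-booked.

Breaking Report & Entertainment Spot, Breaking Report & Market Spot, Entertainment Spot & Market Spot, Review Block & Review Brief

Check each pair: they overlap iff neither finishes before the other starts.
Sorted by start: Entertainment Spot, Market Spot, Breaking Report, Traffic Spot, Review Block, Review Brief.
Market Spot starts before Entertainment Spot ends → Entertainment Spot and Market Spot overlap.
Breaking Report starts before Entertainment Spot ends → Entertainment Spot and Breaking Report overlap.
Traffic Spot starts after Entertainment Spot ends — done with Entertainment Spot.
Breaking Report starts before Market Spot ends → Market Spot and Breaking Report overlap.
Traffic Spot starts after Market Spot ends — done with Market Spot.
Traffic Spot starts after Breaking Report ends — done with Breaking Report.
Review Block starts after Traffic Spot ends — done with Traffic Spot.
Review Brief starts before Review Block ends → Review Block and Review Brief overlap.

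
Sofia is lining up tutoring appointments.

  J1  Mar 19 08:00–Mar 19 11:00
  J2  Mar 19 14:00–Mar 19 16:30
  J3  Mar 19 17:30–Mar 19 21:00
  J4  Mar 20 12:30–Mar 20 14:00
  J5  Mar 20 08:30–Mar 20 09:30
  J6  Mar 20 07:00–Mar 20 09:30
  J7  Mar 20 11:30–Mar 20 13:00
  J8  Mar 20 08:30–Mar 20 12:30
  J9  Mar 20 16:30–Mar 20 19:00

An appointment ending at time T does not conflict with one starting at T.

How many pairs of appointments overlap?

5

Check each pair: they overlap iff neither finishes before the other starts.
Sorted by start: J1, J2, J3, J6, J5, J8, J7, J4, J9.
J2 starts after J1 ends; J1 is clear from here.
J3 starts after J2 ends; J2 is clear from here.
J6 starts after J3 ends; J3 is clear from here.
J5 starts before J6 ends → J6 and J5 overlap.
J8 starts before J6 ends → J6 and J8 overlap.
J7 starts after J6 ends; J6 is clear from here.
J8 starts before J5 ends → J5 and J8 overlap.
J7 starts after J5 ends; J5 is clear from here.
J7 starts before J8 ends → J8 and J7 overlap.
J4 starts exactly when J8 ends (back-to-back, no overlap); J8 is clear from here.
J4 starts before J7 ends → J7 and J4 overlap.
J9 starts after J7 ends.
J9 starts after J4 ends.
Overlapping pairs: J4 & J7, J5 & J6, J5 & J8, J6 & J8, J7 & J8 — 5 in total.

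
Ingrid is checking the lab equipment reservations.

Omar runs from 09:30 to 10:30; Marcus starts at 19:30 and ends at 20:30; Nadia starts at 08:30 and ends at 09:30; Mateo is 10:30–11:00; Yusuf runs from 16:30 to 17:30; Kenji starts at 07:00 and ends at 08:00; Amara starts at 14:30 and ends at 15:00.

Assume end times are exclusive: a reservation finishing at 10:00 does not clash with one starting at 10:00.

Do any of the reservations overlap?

No

Sorted by start: Kenji, Nadia, Omar, Mateo, Amara, Yusuf, Marcus.
Nadia starts after Kenji ends, so Kenji has no further overlaps.
Omar starts exactly when Nadia ends (back-to-back, no overlap), so Nadia has no further overlaps.
Mateo starts exactly when Omar ends (back-to-back, no overlap), so Omar has no further overlaps.
Amara starts after Mateo ends, so Mateo has no further overlaps.
Yusuf starts after Amara ends, so Amara has no further overlaps.
Marcus starts after Yusuf ends.
Every pair is clear; the schedule has no overlaps.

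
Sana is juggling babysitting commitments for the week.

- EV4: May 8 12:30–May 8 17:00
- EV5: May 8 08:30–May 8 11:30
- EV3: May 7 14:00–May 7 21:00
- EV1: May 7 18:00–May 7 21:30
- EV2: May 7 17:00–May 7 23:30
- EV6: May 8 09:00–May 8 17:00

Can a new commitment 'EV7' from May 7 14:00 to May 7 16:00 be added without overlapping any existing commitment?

EV3: starts May 7 14:00 before EV7 ends May 7 16:00, and ends May 7 21:00 after EV7 starts May 7 14:00 → overlap.
EV2: starts May 7 17:00 at or after EV7 ends May 7 16:00 → clear.
EV1: starts May 7 18:00 at or after EV7 ends May 7 16:00 → clear.
EV5: starts May 8 08:30 at or after EV7 ends May 7 16:00 → clear.
EV6: starts May 8 09:00 at or after EV7 ends May 7 16:00 → clear.
EV4: starts May 8 12:30 at or after EV7 ends May 7 16:00 → clear.
EV7 overlaps EV3.

No — it overlaps EV3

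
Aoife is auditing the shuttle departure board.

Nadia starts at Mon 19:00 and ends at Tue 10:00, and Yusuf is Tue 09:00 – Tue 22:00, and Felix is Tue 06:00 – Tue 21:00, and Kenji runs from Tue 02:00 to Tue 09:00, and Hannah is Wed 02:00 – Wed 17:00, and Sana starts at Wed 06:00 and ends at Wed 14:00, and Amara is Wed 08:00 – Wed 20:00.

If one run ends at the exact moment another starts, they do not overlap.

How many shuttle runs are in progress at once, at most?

3

Walk through starts and ends in time order (an end at T is processed before a start at T):
Mon 19:00 start Nadia → 1
Tue 02:00 start Kenji → 2
Tue 06:00 start Felix → 3
Tue 09:00 end Kenji → 2
Tue 09:00 start Yusuf → 3
Tue 10:00 end Nadia → 2
Tue 21:00 end Felix → 1
Tue 22:00 end Yusuf → 0
Wed 02:00 start Hannah → 1
Wed 06:00 start Sana → 2
Wed 08:00 start Amara → 3
Wed 14:00 end Sana → 2
Wed 17:00 end Hannah → 1
Wed 20:00 end Amara → 0
Peak is 3, at Tue 06:00 (Felix, Kenji, Nadia).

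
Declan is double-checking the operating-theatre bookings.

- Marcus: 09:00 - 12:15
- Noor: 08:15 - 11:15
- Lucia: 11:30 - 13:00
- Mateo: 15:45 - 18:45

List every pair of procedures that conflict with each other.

Sorted by start: Noor, Marcus, Lucia, Mateo.
Marcus starts before Noor ends → Noor and Marcus overlap.
Lucia starts after Noor ends; Noor is clear from here.
Lucia starts before Marcus ends → Marcus and Lucia overlap.
Mateo starts after Marcus ends.
Mateo starts after Lucia ends.

Lucia & Marcus, Marcus & Noor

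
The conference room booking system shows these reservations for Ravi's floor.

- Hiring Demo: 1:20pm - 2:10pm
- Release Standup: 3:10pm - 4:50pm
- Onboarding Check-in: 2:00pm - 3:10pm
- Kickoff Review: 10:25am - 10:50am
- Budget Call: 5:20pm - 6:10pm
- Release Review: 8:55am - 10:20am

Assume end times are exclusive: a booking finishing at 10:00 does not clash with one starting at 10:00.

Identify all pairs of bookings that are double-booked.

Sorted by start: Release Review, Kickoff Review, Hiring Demo, Onboarding Check-in, Release Standup, Budget Call.
Kickoff Review starts after Release Review ends, so Release Review has no further overlaps.
Hiring Demo starts after Kickoff Review ends, so Kickoff Review has no further overlaps.
Onboarding Check-in starts before Hiring Demo ends → Hiring Demo and Onboarding Check-in overlap.
Release Standup starts after Hiring Demo ends, so Hiring Demo has no further overlaps.
Release Standup starts exactly when Onboarding Check-in ends (back-to-back, no overlap), so Onboarding Check-in has no further overlaps.
Budget Call starts after Release Standup ends.

Hiring Demo & Onboarding Check-in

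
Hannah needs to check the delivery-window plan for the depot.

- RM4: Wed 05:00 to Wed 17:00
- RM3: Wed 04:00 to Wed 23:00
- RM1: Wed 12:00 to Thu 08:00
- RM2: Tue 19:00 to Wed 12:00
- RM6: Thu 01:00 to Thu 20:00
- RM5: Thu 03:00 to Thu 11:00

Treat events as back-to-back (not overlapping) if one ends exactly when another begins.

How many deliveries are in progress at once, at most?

Sort all start/end points and keep a running count:
Tue 19:00 start RM2 → 1
Wed 04:00 start RM3 → 2
Wed 05:00 start RM4 → 3
Wed 12:00 end RM2 → 2
Wed 12:00 start RM1 → 3
Wed 17:00 end RM4 → 2
Wed 23:00 end RM3 → 1
Thu 01:00 start RM6 → 2
Thu 03:00 start RM5 → 3
Thu 08:00 end RM1 → 2
Thu 11:00 end RM5 → 1
Thu 20:00 end RM6 → 0
Peak is 3, at Wed 05:00 (RM2, RM3, RM4).

3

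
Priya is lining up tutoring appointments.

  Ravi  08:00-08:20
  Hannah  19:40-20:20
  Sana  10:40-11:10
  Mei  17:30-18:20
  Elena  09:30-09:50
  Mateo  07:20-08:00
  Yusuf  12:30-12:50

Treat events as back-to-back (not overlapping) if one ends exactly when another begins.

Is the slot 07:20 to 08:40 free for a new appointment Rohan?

No — it overlaps Mateo, Ravi

Mateo: starts 07:20 before Rohan ends 08:40, and ends 08:00 after Rohan starts 07:20 → overlap.
Ravi: starts 08:00 before Rohan ends 08:40, and ends 08:20 after Rohan starts 07:20 → overlap.
Elena: starts 09:30 at or after Rohan ends 08:40 → clear.
Sana: starts 10:40 at or after Rohan ends 08:40 → clear.
Yusuf: starts 12:30 at or after Rohan ends 08:40 → clear.
Mei: starts 17:30 at or after Rohan ends 08:40 → clear.
Hannah: starts 19:40 at or after Rohan ends 08:40 → clear.
Rohan overlaps Mateo, Ravi.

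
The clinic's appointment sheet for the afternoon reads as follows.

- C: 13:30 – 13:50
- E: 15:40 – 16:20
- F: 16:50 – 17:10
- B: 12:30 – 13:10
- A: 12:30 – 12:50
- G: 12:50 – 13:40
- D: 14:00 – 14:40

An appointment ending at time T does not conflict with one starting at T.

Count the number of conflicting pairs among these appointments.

3

Sorted by start: A, B, G, C, D, E, F.
B starts before A ends → A and B overlap.
G starts exactly when A ends (back-to-back, no overlap); A is clear from here.
G starts before B ends → B and G overlap.
C starts after B ends; B is clear from here.
C starts before G ends → G and C overlap.
D starts after G ends; G is clear from here.
D starts after C ends; C is clear from here.
E starts after D ends; D is clear from here.
F starts after E ends.
Overlapping pairs: A & B, B & G, C & G — 3 in total.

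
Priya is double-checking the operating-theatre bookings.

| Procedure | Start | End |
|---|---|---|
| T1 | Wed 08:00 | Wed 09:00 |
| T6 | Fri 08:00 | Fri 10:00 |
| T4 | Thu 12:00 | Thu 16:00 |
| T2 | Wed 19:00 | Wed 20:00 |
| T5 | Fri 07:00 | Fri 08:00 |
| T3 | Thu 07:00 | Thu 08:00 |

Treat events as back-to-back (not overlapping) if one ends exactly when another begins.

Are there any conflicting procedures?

Sorted by start: T1, T2, T3, T4, T5, T6.
T2 starts after T1 ends; T1 is clear from here.
T3 starts after T2 ends; T2 is clear from here.
T4 starts after T3 ends; T3 is clear from here.
T5 starts after T4 ends; T4 is clear from here.
T6 starts exactly when T5 ends (back-to-back, no overlap).
Every pair is clear; the schedule has no overlaps.

No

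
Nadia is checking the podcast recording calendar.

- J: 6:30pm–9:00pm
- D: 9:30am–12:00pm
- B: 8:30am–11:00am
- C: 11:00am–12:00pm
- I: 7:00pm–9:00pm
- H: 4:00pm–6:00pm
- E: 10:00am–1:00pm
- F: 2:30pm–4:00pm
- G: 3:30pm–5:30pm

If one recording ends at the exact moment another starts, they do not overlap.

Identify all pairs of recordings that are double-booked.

B & D, B & E, C & D, C & E, D & E, F & G, G & H, I & J

Sorted by start: B, D, E, C, F, G, H, J, I.
D starts before B ends → B and D overlap.
E starts before B ends → B and E overlap.
C starts exactly when B ends (back-to-back, no overlap); B is clear from here.
E starts before D ends → D and E overlap.
C starts before D ends → D and C overlap.
F starts after D ends; D is clear from here.
C starts before E ends → E and C overlap.
F starts after E ends; E is clear from here.
F starts after C ends; C is clear from here.
G starts before F ends → F and G overlap.
H starts exactly when F ends (back-to-back, no overlap); F is clear from here.
H starts before G ends → G and H overlap.
J starts after G ends; G is clear from here.
J starts after H ends; H is clear from here.
I starts before J ends → J and I overlap.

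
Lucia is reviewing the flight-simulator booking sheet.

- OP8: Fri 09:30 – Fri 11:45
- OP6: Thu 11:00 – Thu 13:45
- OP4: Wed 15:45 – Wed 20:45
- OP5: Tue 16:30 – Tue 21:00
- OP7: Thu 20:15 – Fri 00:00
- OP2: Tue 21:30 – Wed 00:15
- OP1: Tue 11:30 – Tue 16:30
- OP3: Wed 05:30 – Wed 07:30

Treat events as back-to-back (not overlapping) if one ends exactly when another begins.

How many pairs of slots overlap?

Sorted by start: OP1, OP5, OP2, OP3, OP4, OP6, OP7, OP8.
OP5 starts exactly when OP1 ends (back-to-back, no overlap); OP1 is clear from here.
OP2 starts after OP5 ends; OP5 is clear from here.
OP3 starts after OP2 ends; OP2 is clear from here.
OP4 starts after OP3 ends; OP3 is clear from here.
OP6 starts after OP4 ends; OP4 is clear from here.
OP7 starts after OP6 ends; OP6 is clear from here.
OP8 starts after OP7 ends.
No pair overlaps.

0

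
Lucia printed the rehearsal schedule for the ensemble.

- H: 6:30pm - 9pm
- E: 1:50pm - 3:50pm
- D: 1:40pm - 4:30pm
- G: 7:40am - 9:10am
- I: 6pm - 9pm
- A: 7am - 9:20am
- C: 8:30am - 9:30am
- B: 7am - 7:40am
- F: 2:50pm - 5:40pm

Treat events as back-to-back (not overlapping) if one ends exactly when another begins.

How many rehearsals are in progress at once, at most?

3

Sweep the timeline, counting +1 at each start and −1 at each end (ends before starts at a tie):
7am start A → 1
7am start B → 2
7:40am end B → 1
7:40am start G → 2
8:30am start C → 3
9:10am end G → 2
9:20am end A → 1
9:30am end C → 0
1:40pm start D → 1
1:50pm start E → 2
2:50pm start F → 3
3:50pm end E → 2
4:30pm end D → 1
5:40pm end F → 0
6pm start I → 1
6:30pm start H → 2
9pm end H → 1
9pm end I → 0
Peak is 3, at 8:30am (A, C, G).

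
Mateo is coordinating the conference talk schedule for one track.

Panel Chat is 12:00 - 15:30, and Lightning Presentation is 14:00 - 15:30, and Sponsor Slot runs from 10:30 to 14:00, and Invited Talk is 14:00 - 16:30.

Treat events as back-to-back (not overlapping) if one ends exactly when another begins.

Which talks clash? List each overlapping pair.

Check each pair: they overlap iff neither finishes before the other starts.
Sorted by start: Sponsor Slot, Panel Chat, Invited Talk, Lightning Presentation.
Panel Chat starts before Sponsor Slot ends → Sponsor Slot and Panel Chat overlap.
Invited Talk starts exactly when Sponsor Slot ends (back-to-back, no overlap); Sponsor Slot is clear from here.
Invited Talk starts before Panel Chat ends → Panel Chat and Invited Talk overlap.
Lightning Presentation starts before Panel Chat ends → Panel Chat and Lightning Presentation overlap.
Lightning Presentation starts before Invited Talk ends → Invited Talk and Lightning Presentation overlap.

Invited Talk & Lightning Presentation, Invited Talk & Panel Chat, Lightning Presentation & Panel Chat, Panel Chat & Sponsor Slot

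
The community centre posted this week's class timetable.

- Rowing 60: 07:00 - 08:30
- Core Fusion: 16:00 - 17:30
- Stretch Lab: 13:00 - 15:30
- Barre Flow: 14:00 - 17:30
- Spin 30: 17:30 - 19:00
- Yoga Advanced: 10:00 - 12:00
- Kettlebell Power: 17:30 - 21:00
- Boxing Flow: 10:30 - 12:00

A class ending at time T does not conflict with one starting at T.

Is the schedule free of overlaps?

No

Sorted by start: Rowing 60, Yoga Advanced, Boxing Flow, Stretch Lab, Barre Flow, Core Fusion, Kettlebell Power, Spin 30.
Yoga Advanced starts after Rowing 60 ends, so nothing later overlaps Rowing 60 either.
Boxing Flow starts before Yoga Advanced ends → Yoga Advanced and Boxing Flow overlap.
That's a conflict, so the schedule is not conflict-free.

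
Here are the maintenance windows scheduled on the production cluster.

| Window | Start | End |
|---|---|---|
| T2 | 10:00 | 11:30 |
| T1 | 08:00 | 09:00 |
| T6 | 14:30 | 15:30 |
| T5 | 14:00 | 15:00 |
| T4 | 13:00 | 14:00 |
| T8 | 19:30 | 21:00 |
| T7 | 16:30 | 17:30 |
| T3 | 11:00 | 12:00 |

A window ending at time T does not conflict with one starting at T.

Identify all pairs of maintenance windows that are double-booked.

T2 & T3, T5 & T6

Sorted by start: T1, T2, T3, T4, T5, T6, T7, T8.
T2 starts after T1 ends — done with T1.
T3 starts before T2 ends → T2 and T3 overlap.
T4 starts after T2 ends — done with T2.
T4 starts after T3 ends — done with T3.
T5 starts exactly when T4 ends (back-to-back, no overlap) — done with T4.
T6 starts before T5 ends → T5 and T6 overlap.
T7 starts after T5 ends — done with T5.
T7 starts after T6 ends — done with T6.
T8 starts after T7 ends.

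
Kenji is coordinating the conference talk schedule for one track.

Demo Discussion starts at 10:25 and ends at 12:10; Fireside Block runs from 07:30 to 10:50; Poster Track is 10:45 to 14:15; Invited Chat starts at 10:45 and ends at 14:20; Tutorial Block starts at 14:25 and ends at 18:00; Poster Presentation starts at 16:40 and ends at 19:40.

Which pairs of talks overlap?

Demo Discussion & Fireside Block, Demo Discussion & Invited Chat, Demo Discussion & Poster Track, Fireside Block & Invited Chat, Fireside Block & Poster Track, Invited Chat & Poster Track, Poster Presentation & Tutorial Block

Sorted by start: Fireside Block, Demo Discussion, Poster Track, Invited Chat, Tutorial Block, Poster Presentation.
Demo Discussion starts before Fireside Block ends → Fireside Block and Demo Discussion overlap.
Poster Track starts before Fireside Block ends → Fireside Block and Poster Track overlap.
Invited Chat starts before Fireside Block ends → Fireside Block and Invited Chat overlap.
Tutorial Block starts after Fireside Block ends; Fireside Block is clear from here.
Poster Track starts before Demo Discussion ends → Demo Discussion and Poster Track overlap.
Invited Chat starts before Demo Discussion ends → Demo Discussion and Invited Chat overlap.
Tutorial Block starts after Demo Discussion ends; Demo Discussion is clear from here.
Invited Chat starts before Poster Track ends → Poster Track and Invited Chat overlap.
Tutorial Block starts after Poster Track ends; Poster Track is clear from here.
Tutorial Block starts after Invited Chat ends; Invited Chat is clear from here.
Poster Presentation starts before Tutorial Block ends → Tutorial Block and Poster Presentation overlap.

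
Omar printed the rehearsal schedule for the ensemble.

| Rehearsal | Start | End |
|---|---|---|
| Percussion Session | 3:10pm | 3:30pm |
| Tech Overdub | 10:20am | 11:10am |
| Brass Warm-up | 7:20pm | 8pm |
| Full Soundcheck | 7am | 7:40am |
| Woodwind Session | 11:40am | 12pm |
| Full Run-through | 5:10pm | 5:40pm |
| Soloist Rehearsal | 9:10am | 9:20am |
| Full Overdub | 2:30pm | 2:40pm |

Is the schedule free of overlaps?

Sorted by start: Full Soundcheck, Soloist Rehearsal, Tech Overdub, Woodwind Session, Full Overdub, Percussion Session, Full Run-through, Brass Warm-up.
Soloist Rehearsal starts after Full Soundcheck ends — done with Full Soundcheck.
Tech Overdub starts after Soloist Rehearsal ends — done with Soloist Rehearsal.
Woodwind Session starts after Tech Overdub ends — done with Tech Overdub.
Full Overdub starts after Woodwind Session ends — done with Woodwind Session.
Percussion Session starts after Full Overdub ends — done with Full Overdub.
Full Run-through starts after Percussion Session ends — done with Percussion Session.
Brass Warm-up starts after Full Run-through ends.
Every pair is clear; the schedule has no overlaps.

Yes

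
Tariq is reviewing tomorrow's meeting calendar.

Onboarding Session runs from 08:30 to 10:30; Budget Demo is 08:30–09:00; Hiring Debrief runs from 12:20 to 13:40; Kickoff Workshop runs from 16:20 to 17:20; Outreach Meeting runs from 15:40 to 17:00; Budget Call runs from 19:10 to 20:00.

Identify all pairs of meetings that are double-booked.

Sorted by start: Onboarding Session, Budget Demo, Hiring Debrief, Outreach Meeting, Kickoff Workshop, Budget Call.
Budget Demo starts before Onboarding Session ends → Onboarding Session and Budget Demo overlap.
Hiring Debrief starts after Onboarding Session ends; Onboarding Session is clear from here.
Hiring Debrief starts after Budget Demo ends; Budget Demo is clear from here.
Outreach Meeting starts after Hiring Debrief ends; Hiring Debrief is clear from here.
Kickoff Workshop starts before Outreach Meeting ends → Outreach Meeting and Kickoff Workshop overlap.
Budget Call starts after Outreach Meeting ends.
Budget Call starts after Kickoff Workshop ends.

Budget Demo & Onboarding Session, Kickoff Workshop & Outreach Meeting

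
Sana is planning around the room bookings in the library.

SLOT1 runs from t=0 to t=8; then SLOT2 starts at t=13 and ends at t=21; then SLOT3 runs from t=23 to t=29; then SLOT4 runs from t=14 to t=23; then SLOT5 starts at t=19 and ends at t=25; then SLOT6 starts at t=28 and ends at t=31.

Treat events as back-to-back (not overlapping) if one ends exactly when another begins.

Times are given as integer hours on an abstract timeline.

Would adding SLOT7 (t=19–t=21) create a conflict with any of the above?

Yes — it overlaps SLOT2, SLOT4, SLOT5

SLOT1: ends t=8 at or before SLOT7 starts t=19 → clear.
SLOT2: starts t=13 before SLOT7 ends t=21, and ends t=21 after SLOT7 starts t=19 → overlap.
SLOT4: starts t=14 before SLOT7 ends t=21, and ends t=23 after SLOT7 starts t=19 → overlap.
SLOT5: starts t=19 before SLOT7 ends t=21, and ends t=25 after SLOT7 starts t=19 → overlap.
SLOT3: starts t=23 at or after SLOT7 ends t=21 → clear.
SLOT6: starts t=28 at or after SLOT7 ends t=21 → clear.
SLOT7 overlaps SLOT2, SLOT4, SLOT5.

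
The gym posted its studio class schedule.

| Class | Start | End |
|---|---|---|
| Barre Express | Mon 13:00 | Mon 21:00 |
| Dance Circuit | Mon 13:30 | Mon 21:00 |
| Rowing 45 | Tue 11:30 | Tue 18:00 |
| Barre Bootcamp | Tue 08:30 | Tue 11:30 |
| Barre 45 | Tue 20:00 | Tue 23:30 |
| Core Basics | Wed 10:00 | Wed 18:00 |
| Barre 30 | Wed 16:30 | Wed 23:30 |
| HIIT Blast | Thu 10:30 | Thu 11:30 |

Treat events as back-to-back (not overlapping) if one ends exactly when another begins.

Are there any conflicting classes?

Yes

Sorted by start: Barre Express, Dance Circuit, Barre Bootcamp, Rowing 45, Barre 45, Core Basics, Barre 30, HIIT Blast.
Dance Circuit starts before Barre Express ends → Barre Express and Dance Circuit overlap.
That's a conflict, so the schedule is not conflict-free.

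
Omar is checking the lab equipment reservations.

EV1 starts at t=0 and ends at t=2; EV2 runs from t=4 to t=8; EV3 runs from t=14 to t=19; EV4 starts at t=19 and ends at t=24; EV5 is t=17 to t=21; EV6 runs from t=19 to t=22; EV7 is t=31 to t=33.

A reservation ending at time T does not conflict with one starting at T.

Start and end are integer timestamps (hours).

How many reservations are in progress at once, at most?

3

Sweep the timeline, counting +1 at each start and −1 at each end (ends before starts at a tie):
t=0 start EV1 → 1
t=2 end EV1 → 0
t=4 start EV2 → 1
t=8 end EV2 → 0
t=14 start EV3 → 1
t=17 start EV5 → 2
t=19 end EV3 → 1
t=19 start EV4 → 2
t=19 start EV6 → 3
t=21 end EV5 → 2
t=22 end EV6 → 1
t=24 end EV4 → 0
t=31 start EV7 → 1
t=33 end EV7 → 0
Peak is 3, at t=19 (EV4, EV5, EV6).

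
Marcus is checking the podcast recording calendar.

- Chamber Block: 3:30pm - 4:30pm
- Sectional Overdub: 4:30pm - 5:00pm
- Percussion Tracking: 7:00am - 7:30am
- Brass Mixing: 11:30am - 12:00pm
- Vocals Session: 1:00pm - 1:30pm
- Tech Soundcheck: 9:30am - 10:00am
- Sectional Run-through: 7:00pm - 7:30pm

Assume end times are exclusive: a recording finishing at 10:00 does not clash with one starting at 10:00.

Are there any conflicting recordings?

Sorted by start: Percussion Tracking, Tech Soundcheck, Brass Mixing, Vocals Session, Chamber Block, Sectional Overdub, Sectional Run-through.
Tech Soundcheck starts after Percussion Tracking ends, so Percussion Tracking has no further overlaps.
Brass Mixing starts after Tech Soundcheck ends, so Tech Soundcheck has no further overlaps.
Vocals Session starts after Brass Mixing ends, so Brass Mixing has no further overlaps.
Chamber Block starts after Vocals Session ends, so Vocals Session has no further overlaps.
Sectional Overdub starts exactly when Chamber Block ends (back-to-back, no overlap), so Chamber Block has no further overlaps.
Sectional Run-through starts after Sectional Overdub ends.
Every pair is clear; the schedule has no overlaps.

No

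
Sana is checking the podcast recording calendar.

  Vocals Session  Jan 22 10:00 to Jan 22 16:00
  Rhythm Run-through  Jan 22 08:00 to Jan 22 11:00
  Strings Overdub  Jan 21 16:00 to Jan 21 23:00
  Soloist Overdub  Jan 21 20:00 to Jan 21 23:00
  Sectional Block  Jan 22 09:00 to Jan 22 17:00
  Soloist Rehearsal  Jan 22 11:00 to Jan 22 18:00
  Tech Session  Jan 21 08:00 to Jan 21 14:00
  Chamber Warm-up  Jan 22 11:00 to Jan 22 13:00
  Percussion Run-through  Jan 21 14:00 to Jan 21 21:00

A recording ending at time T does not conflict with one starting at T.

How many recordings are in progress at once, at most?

4

Sort all start/end points and keep a running count:
Jan 21 08:00 start Tech Session → 1
Jan 21 14:00 end Tech Session → 0
Jan 21 14:00 start Percussion Run-through → 1
Jan 21 16:00 start Strings Overdub → 2
Jan 21 20:00 start Soloist Overdub → 3
Jan 21 21:00 end Percussion Run-through → 2
Jan 21 23:00 end Soloist Overdub → 1
Jan 21 23:00 end Strings Overdub → 0
Jan 22 08:00 start Rhythm Run-through → 1
Jan 22 09:00 start Sectional Block → 2
Jan 22 10:00 start Vocals Session → 3
Jan 22 11:00 end Rhythm Run-through → 2
Jan 22 11:00 start Chamber Warm-up → 3
Jan 22 11:00 start Soloist Rehearsal → 4
Jan 22 13:00 end Chamber Warm-up → 3
Jan 22 16:00 end Vocals Session → 2
Jan 22 17:00 end Sectional Block → 1
Jan 22 18:00 end Soloist Rehearsal → 0
Peak is 4, at Jan 22 11:00 (Chamber Warm-up, Sectional Block, Soloist Rehearsal, Vocals Session).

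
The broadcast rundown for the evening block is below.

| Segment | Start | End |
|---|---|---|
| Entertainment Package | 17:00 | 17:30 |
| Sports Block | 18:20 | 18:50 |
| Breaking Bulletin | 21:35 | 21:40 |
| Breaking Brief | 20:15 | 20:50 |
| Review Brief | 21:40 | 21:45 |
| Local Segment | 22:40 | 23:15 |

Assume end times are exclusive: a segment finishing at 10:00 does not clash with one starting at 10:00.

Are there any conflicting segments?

No

Check each pair: they overlap iff neither finishes before the other starts.
Sorted by start: Entertainment Package, Sports Block, Breaking Brief, Breaking Bulletin, Review Brief, Local Segment.
Sports Block starts after Entertainment Package ends, so Entertainment Package has no further overlaps.
Breaking Brief starts after Sports Block ends, so Sports Block has no further overlaps.
Breaking Bulletin starts after Breaking Brief ends, so Breaking Brief has no further overlaps.
Review Brief starts exactly when Breaking Bulletin ends (back-to-back, no overlap), so Breaking Bulletin has no further overlaps.
Local Segment starts after Review Brief ends.
Every pair is clear; the schedule has no overlaps.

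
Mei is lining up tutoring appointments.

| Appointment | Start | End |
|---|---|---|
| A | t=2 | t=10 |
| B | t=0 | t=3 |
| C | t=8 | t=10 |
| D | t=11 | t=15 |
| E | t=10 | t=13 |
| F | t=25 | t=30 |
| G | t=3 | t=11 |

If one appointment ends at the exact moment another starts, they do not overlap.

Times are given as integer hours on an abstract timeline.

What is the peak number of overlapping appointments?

3

Sort all start/end points and keep a running count:
t=0 start B → 1
t=2 start A → 2
t=3 end B → 1
t=3 start G → 2
t=8 start C → 3
t=10 end A → 2
t=10 end C → 1
t=10 start E → 2
t=11 end G → 1
t=11 start D → 2
t=13 end E → 1
t=15 end D → 0
t=25 start F → 1
t=30 end F → 0
Peak is 3, at t=8 (A, C, G).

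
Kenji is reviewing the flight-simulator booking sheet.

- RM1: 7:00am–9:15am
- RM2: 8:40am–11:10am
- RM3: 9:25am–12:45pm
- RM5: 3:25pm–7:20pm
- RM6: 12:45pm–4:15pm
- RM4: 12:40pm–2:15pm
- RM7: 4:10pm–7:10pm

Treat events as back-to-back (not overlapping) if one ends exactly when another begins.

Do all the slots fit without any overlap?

Sorted by start: RM1, RM2, RM3, RM4, RM6, RM5, RM7.
RM2 starts before RM1 ends → RM1 and RM2 overlap.
That's a conflict, so the schedule is not conflict-free.

No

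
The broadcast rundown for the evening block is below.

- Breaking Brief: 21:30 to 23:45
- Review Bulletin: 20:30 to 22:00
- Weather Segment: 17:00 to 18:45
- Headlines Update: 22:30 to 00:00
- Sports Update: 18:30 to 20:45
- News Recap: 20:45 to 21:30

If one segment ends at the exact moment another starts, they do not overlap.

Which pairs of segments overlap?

Sorted by start: Weather Segment, Sports Update, Review Bulletin, News Recap, Breaking Brief, Headlines Update.
Sports Update starts before Weather Segment ends → Weather Segment and Sports Update overlap.
Review Bulletin starts after Weather Segment ends, so Weather Segment has no further overlaps.
Review Bulletin starts before Sports Update ends → Sports Update and Review Bulletin overlap.
News Recap starts exactly when Sports Update ends (back-to-back, no overlap), so Sports Update has no further overlaps.
News Recap starts before Review Bulletin ends → Review Bulletin and News Recap overlap.
Breaking Brief starts before Review Bulletin ends → Review Bulletin and Breaking Brief overlap.
Headlines Update starts after Review Bulletin ends.
Breaking Brief starts exactly when News Recap ends (back-to-back, no overlap), so News Recap has no further overlaps.
Headlines Update starts before Breaking Brief ends → Breaking Brief and Headlines Update overlap.

Breaking Brief & Headlines Update, Breaking Brief & Review Bulletin, News Recap & Review Bulletin, Review Bulletin & Sports Update, Sports Update & Weather Segment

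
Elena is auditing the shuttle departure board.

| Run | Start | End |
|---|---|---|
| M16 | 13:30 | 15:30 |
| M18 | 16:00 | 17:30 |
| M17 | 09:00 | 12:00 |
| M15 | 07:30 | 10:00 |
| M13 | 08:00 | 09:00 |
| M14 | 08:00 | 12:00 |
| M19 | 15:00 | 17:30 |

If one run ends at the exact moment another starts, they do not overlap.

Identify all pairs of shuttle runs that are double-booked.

Sorted by start: M15, M13, M14, M17, M16, M19, M18.
M13 starts before M15 ends → M15 and M13 overlap.
M14 starts before M15 ends → M15 and M14 overlap.
M17 starts before M15 ends → M15 and M17 overlap.
M16 starts after M15 ends; M15 is clear from here.
M14 starts before M13 ends → M13 and M14 overlap.
M17 starts exactly when M13 ends (back-to-back, no overlap); M13 is clear from here.
M17 starts before M14 ends → M14 and M17 overlap.
M16 starts after M14 ends; M14 is clear from here.
M16 starts after M17 ends; M17 is clear from here.
M19 starts before M16 ends → M16 and M19 overlap.
M18 starts after M16 ends.
M18 starts before M19 ends → M19 and M18 overlap.

M13 & M14, M13 & M15, M14 & M15, M14 & M17, M15 & M17, M16 & M19, M18 & M19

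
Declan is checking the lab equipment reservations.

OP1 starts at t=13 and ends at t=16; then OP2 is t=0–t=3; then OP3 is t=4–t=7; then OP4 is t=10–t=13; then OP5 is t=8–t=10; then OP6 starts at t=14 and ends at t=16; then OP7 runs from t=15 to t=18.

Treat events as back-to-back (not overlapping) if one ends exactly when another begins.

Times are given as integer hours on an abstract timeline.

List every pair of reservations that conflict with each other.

OP1 & OP6, OP1 & OP7, OP6 & OP7

Sorted by start: OP2, OP3, OP5, OP4, OP1, OP6, OP7.
OP3 starts after OP2 ends — done with OP2.
OP5 starts after OP3 ends — done with OP3.
OP4 starts exactly when OP5 ends (back-to-back, no overlap) — done with OP5.
OP1 starts exactly when OP4 ends (back-to-back, no overlap) — done with OP4.
OP6 starts before OP1 ends → OP1 and OP6 overlap.
OP7 starts before OP1 ends → OP1 and OP7 overlap.
OP7 starts before OP6 ends → OP6 and OP7 overlap.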